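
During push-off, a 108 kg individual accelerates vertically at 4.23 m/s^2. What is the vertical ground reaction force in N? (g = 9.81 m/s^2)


GRF = m * (g + a)
GRF = 108 * (9.81 + 4.23)
GRF = 108 * 14.0400
GRF = 1516.3200


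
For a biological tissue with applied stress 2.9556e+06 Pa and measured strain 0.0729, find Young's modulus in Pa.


E = stress / strain
E = 2.9556e+06 / 0.0729
E = 4.0543e+07


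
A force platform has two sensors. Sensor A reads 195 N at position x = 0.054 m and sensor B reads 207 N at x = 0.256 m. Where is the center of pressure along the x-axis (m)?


COP_x = (F1*x1 + F2*x2) / (F1 + F2)
COP_x = (195*0.054 + 207*0.256) / (195 + 207)
Numerator = 63.5220
Denominator = 402
COP_x = 0.1580


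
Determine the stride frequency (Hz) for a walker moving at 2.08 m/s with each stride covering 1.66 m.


f = v / stride_length
f = 2.08 / 1.66
f = 1.2530


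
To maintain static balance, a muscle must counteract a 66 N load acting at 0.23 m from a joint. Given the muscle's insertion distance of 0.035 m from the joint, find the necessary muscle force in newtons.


F_muscle = W * d_load / d_muscle
F_muscle = 66 * 0.23 / 0.035
Numerator = 15.1800
F_muscle = 433.7143


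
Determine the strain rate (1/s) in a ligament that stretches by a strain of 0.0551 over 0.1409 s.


strain_rate = delta_strain / delta_t
strain_rate = 0.0551 / 0.1409
strain_rate = 0.3911


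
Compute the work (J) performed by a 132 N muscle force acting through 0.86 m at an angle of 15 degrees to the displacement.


W = F * d * cos(theta)
theta = 15 deg = 0.2618 rad
cos(theta) = 0.9659
W = 132 * 0.86 * 0.9659
W = 109.6519


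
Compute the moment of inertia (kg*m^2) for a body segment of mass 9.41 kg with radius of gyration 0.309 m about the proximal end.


I = m * k^2
I = 9.41 * 0.309^2
k^2 = 0.0955
I = 0.8985


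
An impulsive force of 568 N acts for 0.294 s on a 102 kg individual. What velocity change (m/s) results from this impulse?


J = F * dt = 568 * 0.294 = 166.9920 N*s
delta_v = J / m
delta_v = 166.9920 / 102
delta_v = 1.6372


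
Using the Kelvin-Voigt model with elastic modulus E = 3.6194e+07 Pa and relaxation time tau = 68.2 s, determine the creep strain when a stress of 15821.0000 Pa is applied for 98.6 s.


epsilon(t) = (sigma/E) * (1 - exp(-t/tau))
sigma/E = 15821.0000 / 3.6194e+07 = 4.3712e-04
exp(-t/tau) = exp(-98.6 / 68.2) = 0.2356
epsilon = 4.3712e-04 * (1 - 0.2356)
epsilon = 3.3415e-04


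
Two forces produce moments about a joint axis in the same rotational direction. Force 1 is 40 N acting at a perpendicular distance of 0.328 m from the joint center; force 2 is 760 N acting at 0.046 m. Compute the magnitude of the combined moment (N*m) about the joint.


M = F1 * d1 + F2 * d2
M = 40 * 0.328 + 760 * 0.046
M = 13.1200 + 34.9600
M = 48.0800


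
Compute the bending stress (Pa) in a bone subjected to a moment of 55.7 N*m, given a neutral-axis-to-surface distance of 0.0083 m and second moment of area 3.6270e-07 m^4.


sigma = M * c / I
sigma = 55.7 * 0.0083 / 3.6270e-07
M * c = 0.4623
sigma = 1.2746e+06


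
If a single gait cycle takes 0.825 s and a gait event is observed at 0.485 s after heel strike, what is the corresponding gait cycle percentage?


pct = (event_time / cycle_time) * 100
pct = (0.485 / 0.825) * 100
ratio = 0.5879
pct = 58.7879


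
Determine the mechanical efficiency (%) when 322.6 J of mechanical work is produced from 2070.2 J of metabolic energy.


eta = (W_mech / E_meta) * 100
eta = (322.6 / 2070.2) * 100
ratio = 0.1558
eta = 15.5830


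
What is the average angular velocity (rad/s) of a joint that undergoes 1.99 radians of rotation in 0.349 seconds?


omega = delta_theta / delta_t
omega = 1.99 / 0.349
omega = 5.7020


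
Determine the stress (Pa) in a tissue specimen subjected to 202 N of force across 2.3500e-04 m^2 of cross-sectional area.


stress = F / A
stress = 202 / 2.3500e-04
stress = 859574.4681


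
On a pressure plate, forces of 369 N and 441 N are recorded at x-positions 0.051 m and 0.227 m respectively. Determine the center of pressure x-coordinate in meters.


COP_x = (F1*x1 + F2*x2) / (F1 + F2)
COP_x = (369*0.051 + 441*0.227) / (369 + 441)
Numerator = 118.9260
Denominator = 810
COP_x = 0.1468


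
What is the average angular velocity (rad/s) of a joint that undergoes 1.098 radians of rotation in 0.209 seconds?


omega = delta_theta / delta_t
omega = 1.098 / 0.209
omega = 5.2536


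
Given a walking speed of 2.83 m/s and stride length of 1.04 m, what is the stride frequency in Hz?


f = v / stride_length
f = 2.83 / 1.04
f = 2.7212


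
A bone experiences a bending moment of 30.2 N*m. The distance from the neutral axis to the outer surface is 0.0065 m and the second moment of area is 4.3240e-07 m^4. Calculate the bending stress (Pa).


sigma = M * c / I
sigma = 30.2 * 0.0065 / 4.3240e-07
M * c = 0.1963
sigma = 453977.7983


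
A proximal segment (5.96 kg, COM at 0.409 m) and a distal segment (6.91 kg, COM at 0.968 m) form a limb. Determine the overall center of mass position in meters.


COM = (m1*x1 + m2*x2) / (m1 + m2)
COM = (5.96*0.409 + 6.91*0.968) / (5.96 + 6.91)
Numerator = 9.1265
Denominator = 12.8700
COM = 0.7091


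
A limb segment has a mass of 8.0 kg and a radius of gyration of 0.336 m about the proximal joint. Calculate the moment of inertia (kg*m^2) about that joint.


I = m * k^2
I = 8.0 * 0.336^2
k^2 = 0.1129
I = 0.9032


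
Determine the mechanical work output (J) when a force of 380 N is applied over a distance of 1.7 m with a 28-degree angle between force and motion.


W = F * d * cos(theta)
theta = 28 deg = 0.4887 rad
cos(theta) = 0.8829
W = 380 * 1.7 * 0.8829
W = 570.3841


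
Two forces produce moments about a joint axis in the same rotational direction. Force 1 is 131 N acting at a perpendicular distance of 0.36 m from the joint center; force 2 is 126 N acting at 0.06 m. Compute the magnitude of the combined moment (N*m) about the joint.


M = F1 * d1 + F2 * d2
M = 131 * 0.36 + 126 * 0.06
M = 47.1600 + 7.5600
M = 54.7200


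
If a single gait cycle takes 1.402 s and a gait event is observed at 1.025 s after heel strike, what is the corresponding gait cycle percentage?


pct = (event_time / cycle_time) * 100
pct = (1.025 / 1.402) * 100
ratio = 0.7311
pct = 73.1098


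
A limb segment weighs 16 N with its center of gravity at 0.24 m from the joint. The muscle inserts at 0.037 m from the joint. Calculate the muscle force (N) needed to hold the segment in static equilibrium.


F_muscle = W * d_load / d_muscle
F_muscle = 16 * 0.24 / 0.037
Numerator = 3.8400
F_muscle = 103.7838


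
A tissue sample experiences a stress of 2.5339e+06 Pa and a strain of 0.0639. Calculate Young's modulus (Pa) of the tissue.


E = stress / strain
E = 2.5339e+06 / 0.0639
E = 3.9654e+07


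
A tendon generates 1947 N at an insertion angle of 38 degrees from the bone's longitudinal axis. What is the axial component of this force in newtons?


F_eff = F_tendon * cos(theta)
theta = 38 deg = 0.6632 rad
cos(theta) = 0.7880
F_eff = 1947 * 0.7880
F_eff = 1534.2569


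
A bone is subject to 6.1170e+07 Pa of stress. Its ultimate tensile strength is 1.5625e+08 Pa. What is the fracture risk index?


FRI = applied / ultimate
FRI = 6.1170e+07 / 1.5625e+08
FRI = 0.3915


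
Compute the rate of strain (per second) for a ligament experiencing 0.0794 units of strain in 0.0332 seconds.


strain_rate = delta_strain / delta_t
strain_rate = 0.0794 / 0.0332
strain_rate = 2.3916


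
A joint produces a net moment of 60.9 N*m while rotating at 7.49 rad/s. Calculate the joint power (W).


P = M * omega
P = 60.9 * 7.49
P = 456.1410


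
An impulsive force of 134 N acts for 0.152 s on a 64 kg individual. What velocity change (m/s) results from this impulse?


J = F * dt = 134 * 0.152 = 20.3680 N*s
delta_v = J / m
delta_v = 20.3680 / 64
delta_v = 0.3182


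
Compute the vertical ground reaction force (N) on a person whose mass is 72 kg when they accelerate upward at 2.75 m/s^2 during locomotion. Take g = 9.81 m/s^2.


GRF = m * (g + a)
GRF = 72 * (9.81 + 2.75)
GRF = 72 * 12.5600
GRF = 904.3200


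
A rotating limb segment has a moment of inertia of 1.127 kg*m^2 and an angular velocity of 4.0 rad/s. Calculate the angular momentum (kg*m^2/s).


L = I * omega
L = 1.127 * 4.0
L = 4.5080


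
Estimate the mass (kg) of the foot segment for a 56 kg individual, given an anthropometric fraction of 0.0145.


m_segment = body_mass * fraction
m_segment = 56 * 0.0145
m_segment = 0.8120


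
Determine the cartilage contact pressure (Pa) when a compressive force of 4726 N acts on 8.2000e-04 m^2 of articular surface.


P = F / A
P = 4726 / 8.2000e-04
P = 5.7634e+06


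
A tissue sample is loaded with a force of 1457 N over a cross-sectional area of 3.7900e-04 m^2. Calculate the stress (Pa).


stress = F / A
stress = 1457 / 3.7900e-04
stress = 3.8443e+06


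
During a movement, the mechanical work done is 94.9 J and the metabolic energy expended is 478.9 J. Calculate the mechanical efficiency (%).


eta = (W_mech / E_meta) * 100
eta = (94.9 / 478.9) * 100
ratio = 0.1982
eta = 19.8162


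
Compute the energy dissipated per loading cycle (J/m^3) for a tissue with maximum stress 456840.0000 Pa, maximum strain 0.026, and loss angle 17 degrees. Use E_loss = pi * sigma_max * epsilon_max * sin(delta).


E_loss = pi * sigma_max * epsilon_max * sin(delta)
delta = 17 deg = 0.2967 rad
sin(delta) = 0.2924
E_loss = pi * 456840.0000 * 0.026 * 0.2924
E_loss = 10909.9481


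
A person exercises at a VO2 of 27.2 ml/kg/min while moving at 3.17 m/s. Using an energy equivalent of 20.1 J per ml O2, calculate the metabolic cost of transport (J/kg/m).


Power per kg = VO2 * 20.1 / 60
Power per kg = 27.2 * 20.1 / 60 = 9.1120 W/kg
Cost = power_per_kg / speed
Cost = 9.1120 / 3.17
Cost = 2.8744


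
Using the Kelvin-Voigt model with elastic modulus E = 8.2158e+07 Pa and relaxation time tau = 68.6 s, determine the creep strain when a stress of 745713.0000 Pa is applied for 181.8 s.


epsilon(t) = (sigma/E) * (1 - exp(-t/tau))
sigma/E = 745713.0000 / 8.2158e+07 = 0.0091
exp(-t/tau) = exp(-181.8 / 68.6) = 0.0706
epsilon = 0.0091 * (1 - 0.0706)
epsilon = 0.0084


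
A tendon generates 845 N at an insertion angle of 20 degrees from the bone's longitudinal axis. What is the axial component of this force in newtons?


F_eff = F_tendon * cos(theta)
theta = 20 deg = 0.3491 rad
cos(theta) = 0.9397
F_eff = 845 * 0.9397
F_eff = 794.0403


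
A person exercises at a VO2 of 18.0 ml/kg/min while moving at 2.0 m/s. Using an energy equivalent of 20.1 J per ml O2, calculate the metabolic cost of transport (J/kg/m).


Power per kg = VO2 * 20.1 / 60
Power per kg = 18.0 * 20.1 / 60 = 6.0300 W/kg
Cost = power_per_kg / speed
Cost = 6.0300 / 2.0
Cost = 3.0150


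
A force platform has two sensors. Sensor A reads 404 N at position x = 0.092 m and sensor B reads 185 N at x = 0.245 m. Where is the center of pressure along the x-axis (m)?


COP_x = (F1*x1 + F2*x2) / (F1 + F2)
COP_x = (404*0.092 + 185*0.245) / (404 + 185)
Numerator = 82.4930
Denominator = 589
COP_x = 0.1401


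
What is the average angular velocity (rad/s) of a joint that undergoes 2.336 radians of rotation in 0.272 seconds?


omega = delta_theta / delta_t
omega = 2.336 / 0.272
omega = 8.5882


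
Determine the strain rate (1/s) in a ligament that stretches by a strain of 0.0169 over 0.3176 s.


strain_rate = delta_strain / delta_t
strain_rate = 0.0169 / 0.3176
strain_rate = 0.0532


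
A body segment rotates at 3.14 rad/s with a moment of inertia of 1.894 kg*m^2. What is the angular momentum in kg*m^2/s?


L = I * omega
L = 1.894 * 3.14
L = 5.9472


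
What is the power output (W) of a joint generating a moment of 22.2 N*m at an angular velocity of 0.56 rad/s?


P = M * omega
P = 22.2 * 0.56
P = 12.4320


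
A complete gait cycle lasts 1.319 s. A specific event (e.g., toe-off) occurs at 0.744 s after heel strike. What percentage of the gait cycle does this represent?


pct = (event_time / cycle_time) * 100
pct = (0.744 / 1.319) * 100
ratio = 0.5641
pct = 56.4064


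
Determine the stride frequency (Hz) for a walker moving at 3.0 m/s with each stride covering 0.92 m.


f = v / stride_length
f = 3.0 / 0.92
f = 3.2609


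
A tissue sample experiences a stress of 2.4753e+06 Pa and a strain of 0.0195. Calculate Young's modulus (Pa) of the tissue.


E = stress / strain
E = 2.4753e+06 / 0.0195
E = 1.2694e+08


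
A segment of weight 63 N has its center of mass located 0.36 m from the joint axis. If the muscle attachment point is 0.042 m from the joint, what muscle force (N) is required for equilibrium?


F_muscle = W * d_load / d_muscle
F_muscle = 63 * 0.36 / 0.042
Numerator = 22.6800
F_muscle = 540.0000


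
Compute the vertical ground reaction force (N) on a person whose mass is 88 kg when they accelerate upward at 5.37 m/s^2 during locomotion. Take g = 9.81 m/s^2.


GRF = m * (g + a)
GRF = 88 * (9.81 + 5.37)
GRF = 88 * 15.1800
GRF = 1335.8400


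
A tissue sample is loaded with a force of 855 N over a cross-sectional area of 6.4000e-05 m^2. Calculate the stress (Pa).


stress = F / A
stress = 855 / 6.4000e-05
stress = 1.3359e+07


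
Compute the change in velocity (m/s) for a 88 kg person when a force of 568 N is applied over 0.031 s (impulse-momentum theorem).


J = F * dt = 568 * 0.031 = 17.6080 N*s
delta_v = J / m
delta_v = 17.6080 / 88
delta_v = 0.2001


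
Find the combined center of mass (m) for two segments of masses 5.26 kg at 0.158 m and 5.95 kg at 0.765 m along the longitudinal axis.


COM = (m1*x1 + m2*x2) / (m1 + m2)
COM = (5.26*0.158 + 5.95*0.765) / (5.26 + 5.95)
Numerator = 5.3828
Denominator = 11.2100
COM = 0.4802


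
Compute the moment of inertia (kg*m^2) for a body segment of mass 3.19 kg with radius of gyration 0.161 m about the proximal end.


I = m * k^2
I = 3.19 * 0.161^2
k^2 = 0.0259
I = 0.0827


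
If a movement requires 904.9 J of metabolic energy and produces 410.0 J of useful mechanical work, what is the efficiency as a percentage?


eta = (W_mech / E_meta) * 100
eta = (410.0 / 904.9) * 100
ratio = 0.4531
eta = 45.3089


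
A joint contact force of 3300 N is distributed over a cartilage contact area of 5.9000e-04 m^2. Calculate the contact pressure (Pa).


P = F / A
P = 3300 / 5.9000e-04
P = 5.5932e+06


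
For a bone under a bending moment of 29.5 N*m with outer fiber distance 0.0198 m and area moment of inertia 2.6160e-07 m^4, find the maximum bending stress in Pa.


sigma = M * c / I
sigma = 29.5 * 0.0198 / 2.6160e-07
M * c = 0.5841
sigma = 2.2328e+06


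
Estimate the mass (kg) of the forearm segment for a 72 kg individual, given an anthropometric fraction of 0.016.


m_segment = body_mass * fraction
m_segment = 72 * 0.016
m_segment = 1.1520


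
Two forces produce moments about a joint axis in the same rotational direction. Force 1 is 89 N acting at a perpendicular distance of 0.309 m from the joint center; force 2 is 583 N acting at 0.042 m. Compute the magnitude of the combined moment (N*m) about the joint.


M = F1 * d1 + F2 * d2
M = 89 * 0.309 + 583 * 0.042
M = 27.5010 + 24.4860
M = 51.9870


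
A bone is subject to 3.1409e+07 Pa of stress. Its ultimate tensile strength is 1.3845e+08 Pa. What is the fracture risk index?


FRI = applied / ultimate
FRI = 3.1409e+07 / 1.3845e+08
FRI = 0.2269


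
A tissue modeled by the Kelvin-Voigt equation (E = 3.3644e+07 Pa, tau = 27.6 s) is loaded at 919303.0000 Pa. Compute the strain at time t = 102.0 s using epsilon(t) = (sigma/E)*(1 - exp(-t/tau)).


epsilon(t) = (sigma/E) * (1 - exp(-t/tau))
sigma/E = 919303.0000 / 3.3644e+07 = 0.0273
exp(-t/tau) = exp(-102.0 / 27.6) = 0.0248
epsilon = 0.0273 * (1 - 0.0248)
epsilon = 0.0266


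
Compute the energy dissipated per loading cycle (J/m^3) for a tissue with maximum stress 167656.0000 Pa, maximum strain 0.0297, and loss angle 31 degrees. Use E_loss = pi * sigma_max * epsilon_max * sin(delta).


E_loss = pi * sigma_max * epsilon_max * sin(delta)
delta = 31 deg = 0.5411 rad
sin(delta) = 0.5150
E_loss = pi * 167656.0000 * 0.0297 * 0.5150
E_loss = 8056.8404


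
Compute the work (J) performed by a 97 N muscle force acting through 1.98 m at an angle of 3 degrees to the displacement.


W = F * d * cos(theta)
theta = 3 deg = 0.0524 rad
cos(theta) = 0.9986
W = 97 * 1.98 * 0.9986
W = 191.7968


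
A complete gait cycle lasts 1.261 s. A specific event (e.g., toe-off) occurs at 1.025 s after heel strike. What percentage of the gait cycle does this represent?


pct = (event_time / cycle_time) * 100
pct = (1.025 / 1.261) * 100
ratio = 0.8128
pct = 81.2847


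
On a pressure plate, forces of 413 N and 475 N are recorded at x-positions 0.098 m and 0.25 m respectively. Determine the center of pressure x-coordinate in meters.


COP_x = (F1*x1 + F2*x2) / (F1 + F2)
COP_x = (413*0.098 + 475*0.25) / (413 + 475)
Numerator = 159.2240
Denominator = 888
COP_x = 0.1793


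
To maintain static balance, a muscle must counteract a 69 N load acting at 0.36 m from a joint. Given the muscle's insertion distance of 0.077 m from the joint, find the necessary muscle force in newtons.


F_muscle = W * d_load / d_muscle
F_muscle = 69 * 0.36 / 0.077
Numerator = 24.8400
F_muscle = 322.5974


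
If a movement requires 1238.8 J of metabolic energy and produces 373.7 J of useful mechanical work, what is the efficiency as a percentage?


eta = (W_mech / E_meta) * 100
eta = (373.7 / 1238.8) * 100
ratio = 0.3017
eta = 30.1663


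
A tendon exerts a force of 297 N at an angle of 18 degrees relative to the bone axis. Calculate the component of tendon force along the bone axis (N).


F_eff = F_tendon * cos(theta)
theta = 18 deg = 0.3142 rad
cos(theta) = 0.9511
F_eff = 297 * 0.9511
F_eff = 282.4638


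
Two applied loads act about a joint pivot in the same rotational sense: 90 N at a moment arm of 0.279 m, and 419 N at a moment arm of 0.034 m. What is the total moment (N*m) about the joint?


M = F1 * d1 + F2 * d2
M = 90 * 0.279 + 419 * 0.034
M = 25.1100 + 14.2460
M = 39.3560


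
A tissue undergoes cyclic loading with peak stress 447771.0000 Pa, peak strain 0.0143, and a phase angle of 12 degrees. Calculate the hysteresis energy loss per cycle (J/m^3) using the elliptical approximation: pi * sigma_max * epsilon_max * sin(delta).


E_loss = pi * sigma_max * epsilon_max * sin(delta)
delta = 12 deg = 0.2094 rad
sin(delta) = 0.2079
E_loss = pi * 447771.0000 * 0.0143 * 0.2079
E_loss = 4182.3539


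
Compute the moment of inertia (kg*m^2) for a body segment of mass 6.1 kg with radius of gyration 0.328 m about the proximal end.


I = m * k^2
I = 6.1 * 0.328^2
k^2 = 0.1076
I = 0.6563


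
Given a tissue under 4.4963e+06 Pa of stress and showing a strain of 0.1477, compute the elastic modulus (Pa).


E = stress / strain
E = 4.4963e+06 / 0.1477
E = 3.0442e+07


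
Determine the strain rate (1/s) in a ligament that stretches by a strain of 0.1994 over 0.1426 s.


strain_rate = delta_strain / delta_t
strain_rate = 0.1994 / 0.1426
strain_rate = 1.3983


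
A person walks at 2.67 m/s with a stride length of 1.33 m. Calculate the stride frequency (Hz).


f = v / stride_length
f = 2.67 / 1.33
f = 2.0075


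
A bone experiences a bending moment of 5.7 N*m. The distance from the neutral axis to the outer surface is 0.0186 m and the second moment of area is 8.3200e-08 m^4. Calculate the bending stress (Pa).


sigma = M * c / I
sigma = 5.7 * 0.0186 / 8.3200e-08
M * c = 0.1060
sigma = 1.2743e+06


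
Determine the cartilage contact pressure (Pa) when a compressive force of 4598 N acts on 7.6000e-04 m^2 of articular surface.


P = F / A
P = 4598 / 7.6000e-04
P = 6.0500e+06


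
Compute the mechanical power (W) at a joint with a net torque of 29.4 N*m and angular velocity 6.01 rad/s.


P = M * omega
P = 29.4 * 6.01
P = 176.6940


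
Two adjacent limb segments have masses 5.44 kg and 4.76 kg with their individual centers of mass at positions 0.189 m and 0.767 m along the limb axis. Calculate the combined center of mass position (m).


COM = (m1*x1 + m2*x2) / (m1 + m2)
COM = (5.44*0.189 + 4.76*0.767) / (5.44 + 4.76)
Numerator = 4.6791
Denominator = 10.2000
COM = 0.4587


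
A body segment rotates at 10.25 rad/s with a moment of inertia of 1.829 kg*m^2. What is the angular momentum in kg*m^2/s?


L = I * omega
L = 1.829 * 10.25
L = 18.7473


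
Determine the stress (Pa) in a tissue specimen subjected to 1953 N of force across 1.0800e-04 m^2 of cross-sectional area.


stress = F / A
stress = 1953 / 1.0800e-04
stress = 1.8083e+07


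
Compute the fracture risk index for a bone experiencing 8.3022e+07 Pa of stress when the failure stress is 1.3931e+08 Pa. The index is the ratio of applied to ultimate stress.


FRI = applied / ultimate
FRI = 8.3022e+07 / 1.3931e+08
FRI = 0.5960


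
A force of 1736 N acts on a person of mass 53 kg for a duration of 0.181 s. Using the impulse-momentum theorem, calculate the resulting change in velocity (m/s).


J = F * dt = 1736 * 0.181 = 314.2160 N*s
delta_v = J / m
delta_v = 314.2160 / 53
delta_v = 5.9286


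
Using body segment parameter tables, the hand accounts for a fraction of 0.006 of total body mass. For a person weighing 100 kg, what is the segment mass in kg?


m_segment = body_mass * fraction
m_segment = 100 * 0.006
m_segment = 0.6000


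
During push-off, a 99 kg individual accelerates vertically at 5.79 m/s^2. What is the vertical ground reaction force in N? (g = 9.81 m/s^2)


GRF = m * (g + a)
GRF = 99 * (9.81 + 5.79)
GRF = 99 * 15.6000
GRF = 1544.4000


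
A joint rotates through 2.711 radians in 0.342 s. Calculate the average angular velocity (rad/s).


omega = delta_theta / delta_t
omega = 2.711 / 0.342
omega = 7.9269


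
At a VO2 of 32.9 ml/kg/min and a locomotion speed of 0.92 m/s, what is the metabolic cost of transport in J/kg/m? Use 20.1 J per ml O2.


Power per kg = VO2 * 20.1 / 60
Power per kg = 32.9 * 20.1 / 60 = 11.0215 W/kg
Cost = power_per_kg / speed
Cost = 11.0215 / 0.92
Cost = 11.9799


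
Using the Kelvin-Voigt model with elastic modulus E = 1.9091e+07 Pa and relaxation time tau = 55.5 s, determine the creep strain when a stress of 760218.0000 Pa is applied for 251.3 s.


epsilon(t) = (sigma/E) * (1 - exp(-t/tau))
sigma/E = 760218.0000 / 1.9091e+07 = 0.0398
exp(-t/tau) = exp(-251.3 / 55.5) = 0.0108
epsilon = 0.0398 * (1 - 0.0108)
epsilon = 0.0394


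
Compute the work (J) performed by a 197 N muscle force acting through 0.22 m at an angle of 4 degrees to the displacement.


W = F * d * cos(theta)
theta = 4 deg = 0.0698 rad
cos(theta) = 0.9976
W = 197 * 0.22 * 0.9976
W = 43.2344


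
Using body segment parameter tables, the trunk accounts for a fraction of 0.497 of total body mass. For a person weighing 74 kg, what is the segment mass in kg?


m_segment = body_mass * fraction
m_segment = 74 * 0.497
m_segment = 36.7780


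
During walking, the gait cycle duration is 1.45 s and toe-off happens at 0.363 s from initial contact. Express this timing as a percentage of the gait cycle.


pct = (event_time / cycle_time) * 100
pct = (0.363 / 1.45) * 100
ratio = 0.2503
pct = 25.0345


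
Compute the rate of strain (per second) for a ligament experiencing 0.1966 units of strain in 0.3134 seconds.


strain_rate = delta_strain / delta_t
strain_rate = 0.1966 / 0.3134
strain_rate = 0.6273


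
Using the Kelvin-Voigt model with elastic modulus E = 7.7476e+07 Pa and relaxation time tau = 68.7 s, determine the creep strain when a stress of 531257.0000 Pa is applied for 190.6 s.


epsilon(t) = (sigma/E) * (1 - exp(-t/tau))
sigma/E = 531257.0000 / 7.7476e+07 = 0.0069
exp(-t/tau) = exp(-190.6 / 68.7) = 0.0624
epsilon = 0.0069 * (1 - 0.0624)
epsilon = 0.0064


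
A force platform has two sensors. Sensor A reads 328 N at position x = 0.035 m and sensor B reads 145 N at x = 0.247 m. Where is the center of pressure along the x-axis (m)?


COP_x = (F1*x1 + F2*x2) / (F1 + F2)
COP_x = (328*0.035 + 145*0.247) / (328 + 145)
Numerator = 47.2950
Denominator = 473
COP_x = 0.1000


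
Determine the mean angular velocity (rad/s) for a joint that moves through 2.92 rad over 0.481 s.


omega = delta_theta / delta_t
omega = 2.92 / 0.481
omega = 6.0707


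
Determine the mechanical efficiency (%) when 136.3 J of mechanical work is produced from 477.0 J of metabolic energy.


eta = (W_mech / E_meta) * 100
eta = (136.3 / 477.0) * 100
ratio = 0.2857
eta = 28.5744


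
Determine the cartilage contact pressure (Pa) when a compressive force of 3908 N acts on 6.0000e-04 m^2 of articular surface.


P = F / A
P = 3908 / 6.0000e-04
P = 6.5133e+06


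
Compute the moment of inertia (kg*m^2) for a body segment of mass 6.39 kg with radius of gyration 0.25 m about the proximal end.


I = m * k^2
I = 6.39 * 0.25^2
k^2 = 0.0625
I = 0.3994


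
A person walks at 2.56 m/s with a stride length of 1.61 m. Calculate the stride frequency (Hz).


f = v / stride_length
f = 2.56 / 1.61
f = 1.5901


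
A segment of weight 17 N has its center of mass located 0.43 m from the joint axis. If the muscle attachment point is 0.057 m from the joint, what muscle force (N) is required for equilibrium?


F_muscle = W * d_load / d_muscle
F_muscle = 17 * 0.43 / 0.057
Numerator = 7.3100
F_muscle = 128.2456


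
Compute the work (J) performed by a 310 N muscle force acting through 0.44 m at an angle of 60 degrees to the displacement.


W = F * d * cos(theta)
theta = 60 deg = 1.0472 rad
cos(theta) = 0.5000
W = 310 * 0.44 * 0.5000
W = 68.2000


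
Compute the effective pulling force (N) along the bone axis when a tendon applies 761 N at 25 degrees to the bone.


F_eff = F_tendon * cos(theta)
theta = 25 deg = 0.4363 rad
cos(theta) = 0.9063
F_eff = 761 * 0.9063
F_eff = 689.7002


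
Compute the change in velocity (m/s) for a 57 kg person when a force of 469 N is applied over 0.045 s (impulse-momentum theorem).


J = F * dt = 469 * 0.045 = 21.1050 N*s
delta_v = J / m
delta_v = 21.1050 / 57
delta_v = 0.3703


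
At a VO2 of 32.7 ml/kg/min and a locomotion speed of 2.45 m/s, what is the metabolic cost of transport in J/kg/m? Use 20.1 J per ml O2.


Power per kg = VO2 * 20.1 / 60
Power per kg = 32.7 * 20.1 / 60 = 10.9545 W/kg
Cost = power_per_kg / speed
Cost = 10.9545 / 2.45
Cost = 4.4712


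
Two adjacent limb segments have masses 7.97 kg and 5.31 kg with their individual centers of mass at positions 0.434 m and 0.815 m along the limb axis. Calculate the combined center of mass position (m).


COM = (m1*x1 + m2*x2) / (m1 + m2)
COM = (7.97*0.434 + 5.31*0.815) / (7.97 + 5.31)
Numerator = 7.7866
Denominator = 13.2800
COM = 0.5863


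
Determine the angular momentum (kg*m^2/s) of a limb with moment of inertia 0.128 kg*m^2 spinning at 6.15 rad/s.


L = I * omega
L = 0.128 * 6.15
L = 0.7872


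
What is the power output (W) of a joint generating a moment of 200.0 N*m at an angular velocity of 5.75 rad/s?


P = M * omega
P = 200.0 * 5.75
P = 1150.0000


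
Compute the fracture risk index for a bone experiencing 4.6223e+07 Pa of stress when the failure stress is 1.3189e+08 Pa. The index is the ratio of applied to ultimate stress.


FRI = applied / ultimate
FRI = 4.6223e+07 / 1.3189e+08
FRI = 0.3505


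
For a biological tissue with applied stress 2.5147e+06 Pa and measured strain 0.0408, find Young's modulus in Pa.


E = stress / strain
E = 2.5147e+06 / 0.0408
E = 6.1635e+07


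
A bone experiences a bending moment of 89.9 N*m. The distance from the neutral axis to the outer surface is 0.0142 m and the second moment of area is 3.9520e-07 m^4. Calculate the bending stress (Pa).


sigma = M * c / I
sigma = 89.9 * 0.0142 / 3.9520e-07
M * c = 1.2766
sigma = 3.2302e+06


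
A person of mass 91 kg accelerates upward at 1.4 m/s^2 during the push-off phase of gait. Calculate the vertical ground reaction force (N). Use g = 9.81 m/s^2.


GRF = m * (g + a)
GRF = 91 * (9.81 + 1.4)
GRF = 91 * 11.2100
GRF = 1020.1100


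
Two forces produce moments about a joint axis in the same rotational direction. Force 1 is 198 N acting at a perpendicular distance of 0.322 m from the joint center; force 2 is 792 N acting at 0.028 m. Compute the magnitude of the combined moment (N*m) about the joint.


M = F1 * d1 + F2 * d2
M = 198 * 0.322 + 792 * 0.028
M = 63.7560 + 22.1760
M = 85.9320


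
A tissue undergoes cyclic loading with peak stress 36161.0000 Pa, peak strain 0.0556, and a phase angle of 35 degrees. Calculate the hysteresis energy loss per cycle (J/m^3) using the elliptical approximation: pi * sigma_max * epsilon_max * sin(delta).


E_loss = pi * sigma_max * epsilon_max * sin(delta)
delta = 35 deg = 0.6109 rad
sin(delta) = 0.5736
E_loss = pi * 36161.0000 * 0.0556 * 0.5736
E_loss = 3622.9004


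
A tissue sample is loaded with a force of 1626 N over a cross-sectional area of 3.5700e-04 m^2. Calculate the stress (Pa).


stress = F / A
stress = 1626 / 3.5700e-04
stress = 4.5546e+06


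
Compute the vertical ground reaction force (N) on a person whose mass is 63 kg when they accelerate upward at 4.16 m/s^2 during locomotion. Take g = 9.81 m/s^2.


GRF = m * (g + a)
GRF = 63 * (9.81 + 4.16)
GRF = 63 * 13.9700
GRF = 880.1100


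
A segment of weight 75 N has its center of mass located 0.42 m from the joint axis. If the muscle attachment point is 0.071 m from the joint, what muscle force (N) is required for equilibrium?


F_muscle = W * d_load / d_muscle
F_muscle = 75 * 0.42 / 0.071
Numerator = 31.5000
F_muscle = 443.6620


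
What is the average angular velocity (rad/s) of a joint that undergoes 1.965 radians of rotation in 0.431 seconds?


omega = delta_theta / delta_t
omega = 1.965 / 0.431
omega = 4.5592


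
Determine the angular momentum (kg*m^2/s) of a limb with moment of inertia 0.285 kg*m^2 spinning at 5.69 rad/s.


L = I * omega
L = 0.285 * 5.69
L = 1.6217


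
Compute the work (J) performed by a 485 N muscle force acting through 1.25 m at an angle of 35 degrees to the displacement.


W = F * d * cos(theta)
theta = 35 deg = 0.6109 rad
cos(theta) = 0.8192
W = 485 * 1.25 * 0.8192
W = 496.6109


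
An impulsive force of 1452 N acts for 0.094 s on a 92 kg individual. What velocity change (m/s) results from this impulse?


J = F * dt = 1452 * 0.094 = 136.4880 N*s
delta_v = J / m
delta_v = 136.4880 / 92
delta_v = 1.4836


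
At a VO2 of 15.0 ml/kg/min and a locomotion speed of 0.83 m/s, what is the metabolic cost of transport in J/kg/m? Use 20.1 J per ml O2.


Power per kg = VO2 * 20.1 / 60
Power per kg = 15.0 * 20.1 / 60 = 5.0250 W/kg
Cost = power_per_kg / speed
Cost = 5.0250 / 0.83
Cost = 6.0542


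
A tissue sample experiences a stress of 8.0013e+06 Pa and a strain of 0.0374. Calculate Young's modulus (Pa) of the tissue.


E = stress / strain
E = 8.0013e+06 / 0.0374
E = 2.1394e+08


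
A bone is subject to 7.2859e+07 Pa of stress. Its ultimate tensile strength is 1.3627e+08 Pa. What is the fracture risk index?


FRI = applied / ultimate
FRI = 7.2859e+07 / 1.3627e+08
FRI = 0.5347


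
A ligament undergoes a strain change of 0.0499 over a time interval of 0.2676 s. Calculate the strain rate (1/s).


strain_rate = delta_strain / delta_t
strain_rate = 0.0499 / 0.2676
strain_rate = 0.1865


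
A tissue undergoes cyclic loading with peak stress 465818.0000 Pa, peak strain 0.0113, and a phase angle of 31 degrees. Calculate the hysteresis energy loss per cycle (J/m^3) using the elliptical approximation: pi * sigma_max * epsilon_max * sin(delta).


E_loss = pi * sigma_max * epsilon_max * sin(delta)
delta = 31 deg = 0.5411 rad
sin(delta) = 0.5150
E_loss = pi * 465818.0000 * 0.0113 * 0.5150
E_loss = 8516.9465


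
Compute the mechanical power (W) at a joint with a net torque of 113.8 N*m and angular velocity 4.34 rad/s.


P = M * omega
P = 113.8 * 4.34
P = 493.8920


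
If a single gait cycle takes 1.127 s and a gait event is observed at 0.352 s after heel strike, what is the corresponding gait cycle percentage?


pct = (event_time / cycle_time) * 100
pct = (0.352 / 1.127) * 100
ratio = 0.3123
pct = 31.2334


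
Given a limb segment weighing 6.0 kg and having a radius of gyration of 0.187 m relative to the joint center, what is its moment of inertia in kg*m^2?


I = m * k^2
I = 6.0 * 0.187^2
k^2 = 0.0350
I = 0.2098


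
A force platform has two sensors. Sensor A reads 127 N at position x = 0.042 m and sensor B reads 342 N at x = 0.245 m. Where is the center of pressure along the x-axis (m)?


COP_x = (F1*x1 + F2*x2) / (F1 + F2)
COP_x = (127*0.042 + 342*0.245) / (127 + 342)
Numerator = 89.1240
Denominator = 469
COP_x = 0.1900


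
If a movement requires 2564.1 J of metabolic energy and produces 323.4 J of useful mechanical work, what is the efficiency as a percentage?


eta = (W_mech / E_meta) * 100
eta = (323.4 / 2564.1) * 100
ratio = 0.1261
eta = 12.6126


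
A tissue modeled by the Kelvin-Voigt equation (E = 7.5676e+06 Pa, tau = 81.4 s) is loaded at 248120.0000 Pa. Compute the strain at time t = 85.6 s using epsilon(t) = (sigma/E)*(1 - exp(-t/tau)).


epsilon(t) = (sigma/E) * (1 - exp(-t/tau))
sigma/E = 248120.0000 / 7.5676e+06 = 0.0328
exp(-t/tau) = exp(-85.6 / 81.4) = 0.3494
epsilon = 0.0328 * (1 - 0.3494)
epsilon = 0.0213


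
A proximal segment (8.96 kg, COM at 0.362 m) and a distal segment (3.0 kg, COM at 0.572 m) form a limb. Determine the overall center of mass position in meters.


COM = (m1*x1 + m2*x2) / (m1 + m2)
COM = (8.96*0.362 + 3.0*0.572) / (8.96 + 3.0)
Numerator = 4.9595
Denominator = 11.9600
COM = 0.4147


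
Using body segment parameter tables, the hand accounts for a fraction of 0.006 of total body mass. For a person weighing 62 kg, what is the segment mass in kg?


m_segment = body_mass * fraction
m_segment = 62 * 0.006
m_segment = 0.3720


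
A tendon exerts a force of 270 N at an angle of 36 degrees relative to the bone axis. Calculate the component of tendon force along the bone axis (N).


F_eff = F_tendon * cos(theta)
theta = 36 deg = 0.6283 rad
cos(theta) = 0.8090
F_eff = 270 * 0.8090
F_eff = 218.4346


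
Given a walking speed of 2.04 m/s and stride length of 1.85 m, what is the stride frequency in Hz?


f = v / stride_length
f = 2.04 / 1.85
f = 1.1027


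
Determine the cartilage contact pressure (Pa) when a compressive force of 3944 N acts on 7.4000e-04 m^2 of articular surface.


P = F / A
P = 3944 / 7.4000e-04
P = 5.3297e+06


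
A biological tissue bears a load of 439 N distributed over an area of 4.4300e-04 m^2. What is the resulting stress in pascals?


stress = F / A
stress = 439 / 4.4300e-04
stress = 990970.6546


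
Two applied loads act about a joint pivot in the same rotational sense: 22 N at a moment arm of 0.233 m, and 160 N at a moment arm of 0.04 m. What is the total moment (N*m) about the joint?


M = F1 * d1 + F2 * d2
M = 22 * 0.233 + 160 * 0.04
M = 5.1260 + 6.4000
M = 11.5260


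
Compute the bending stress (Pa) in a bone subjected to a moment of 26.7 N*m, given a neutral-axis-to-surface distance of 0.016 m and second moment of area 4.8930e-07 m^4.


sigma = M * c / I
sigma = 26.7 * 0.016 / 4.8930e-07
M * c = 0.4272
sigma = 873083.9975


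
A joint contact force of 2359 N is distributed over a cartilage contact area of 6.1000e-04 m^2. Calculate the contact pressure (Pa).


P = F / A
P = 2359 / 6.1000e-04
P = 3.8672e+06


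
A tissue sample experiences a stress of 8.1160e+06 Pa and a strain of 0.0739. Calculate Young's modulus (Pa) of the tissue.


E = stress / strain
E = 8.1160e+06 / 0.0739
E = 1.0982e+08


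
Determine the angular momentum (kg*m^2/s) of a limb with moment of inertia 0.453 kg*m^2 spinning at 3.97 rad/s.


L = I * omega
L = 0.453 * 3.97
L = 1.7984


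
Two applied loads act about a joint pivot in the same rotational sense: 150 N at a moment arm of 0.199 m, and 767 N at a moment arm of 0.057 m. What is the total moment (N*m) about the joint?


M = F1 * d1 + F2 * d2
M = 150 * 0.199 + 767 * 0.057
M = 29.8500 + 43.7190
M = 73.5690


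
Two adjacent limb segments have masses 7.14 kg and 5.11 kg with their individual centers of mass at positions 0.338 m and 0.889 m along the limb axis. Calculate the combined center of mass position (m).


COM = (m1*x1 + m2*x2) / (m1 + m2)
COM = (7.14*0.338 + 5.11*0.889) / (7.14 + 5.11)
Numerator = 6.9561
Denominator = 12.2500
COM = 0.5678


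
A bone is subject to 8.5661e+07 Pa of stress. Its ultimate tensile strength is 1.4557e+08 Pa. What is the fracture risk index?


FRI = applied / ultimate
FRI = 8.5661e+07 / 1.4557e+08
FRI = 0.5885


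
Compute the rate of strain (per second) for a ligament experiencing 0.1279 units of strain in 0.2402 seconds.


strain_rate = delta_strain / delta_t
strain_rate = 0.1279 / 0.2402
strain_rate = 0.5325


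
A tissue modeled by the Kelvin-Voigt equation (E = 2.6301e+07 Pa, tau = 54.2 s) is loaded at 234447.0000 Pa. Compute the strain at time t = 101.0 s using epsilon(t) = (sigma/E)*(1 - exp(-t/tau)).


epsilon(t) = (sigma/E) * (1 - exp(-t/tau))
sigma/E = 234447.0000 / 2.6301e+07 = 0.0089
exp(-t/tau) = exp(-101.0 / 54.2) = 0.1551
epsilon = 0.0089 * (1 - 0.1551)
epsilon = 0.0075


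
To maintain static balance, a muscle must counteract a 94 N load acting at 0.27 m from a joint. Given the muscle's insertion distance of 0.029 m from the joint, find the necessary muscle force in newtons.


F_muscle = W * d_load / d_muscle
F_muscle = 94 * 0.27 / 0.029
Numerator = 25.3800
F_muscle = 875.1724


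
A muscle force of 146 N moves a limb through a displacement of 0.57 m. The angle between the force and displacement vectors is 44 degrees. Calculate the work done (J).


W = F * d * cos(theta)
theta = 44 deg = 0.7679 rad
cos(theta) = 0.7193
W = 146 * 0.57 * 0.7193
W = 59.8635


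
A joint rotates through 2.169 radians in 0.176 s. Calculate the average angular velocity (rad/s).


omega = delta_theta / delta_t
omega = 2.169 / 0.176
omega = 12.3239


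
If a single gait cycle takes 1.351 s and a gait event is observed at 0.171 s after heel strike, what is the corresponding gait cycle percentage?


pct = (event_time / cycle_time) * 100
pct = (0.171 / 1.351) * 100
ratio = 0.1266
pct = 12.6573


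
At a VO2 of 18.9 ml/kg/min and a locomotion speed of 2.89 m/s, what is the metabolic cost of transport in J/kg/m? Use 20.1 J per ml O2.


Power per kg = VO2 * 20.1 / 60
Power per kg = 18.9 * 20.1 / 60 = 6.3315 W/kg
Cost = power_per_kg / speed
Cost = 6.3315 / 2.89
Cost = 2.1908


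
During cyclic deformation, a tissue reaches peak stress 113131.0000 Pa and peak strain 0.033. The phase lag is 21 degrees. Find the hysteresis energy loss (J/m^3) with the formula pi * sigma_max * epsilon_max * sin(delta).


E_loss = pi * sigma_max * epsilon_max * sin(delta)
delta = 21 deg = 0.3665 rad
sin(delta) = 0.3584
E_loss = pi * 113131.0000 * 0.033 * 0.3584
E_loss = 4203.1472


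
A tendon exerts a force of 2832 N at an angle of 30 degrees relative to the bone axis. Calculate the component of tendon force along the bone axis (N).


F_eff = F_tendon * cos(theta)
theta = 30 deg = 0.5236 rad
cos(theta) = 0.8660
F_eff = 2832 * 0.8660
F_eff = 2452.5839


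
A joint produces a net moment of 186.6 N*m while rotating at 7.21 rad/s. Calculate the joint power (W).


P = M * omega
P = 186.6 * 7.21
P = 1345.3860


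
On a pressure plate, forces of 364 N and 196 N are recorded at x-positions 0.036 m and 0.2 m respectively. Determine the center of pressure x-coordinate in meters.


COP_x = (F1*x1 + F2*x2) / (F1 + F2)
COP_x = (364*0.036 + 196*0.2) / (364 + 196)
Numerator = 52.3040
Denominator = 560
COP_x = 0.0934
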